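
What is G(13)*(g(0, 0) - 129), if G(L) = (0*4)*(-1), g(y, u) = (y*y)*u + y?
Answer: 0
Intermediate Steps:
g(y, u) = y + u*y² (g(y, u) = y²*u + y = u*y² + y = y + u*y²)
G(L) = 0 (G(L) = 0*(-1) = 0)
G(13)*(g(0, 0) - 129) = 0*(0*(1 + 0*0) - 129) = 0*(0*(1 + 0) - 129) = 0*(0*1 - 129) = 0*(0 - 129) = 0*(-129) = 0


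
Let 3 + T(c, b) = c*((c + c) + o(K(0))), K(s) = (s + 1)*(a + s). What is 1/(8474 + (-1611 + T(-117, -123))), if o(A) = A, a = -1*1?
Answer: 1/34355 ≈ 2.9108e-5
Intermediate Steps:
a = -1
K(s) = (1 + s)*(-1 + s) (K(s) = (s + 1)*(-1 + s) = (1 + s)*(-1 + s))
T(c, b) = -3 + c*(-1 + 2*c) (T(c, b) = -3 + c*((c + c) + (-1 + 0**2)) = -3 + c*(2*c + (-1 + 0)) = -3 + c*(2*c - 1) = -3 + c*(-1 + 2*c))
1/(8474 + (-1611 + T(-117, -123))) = 1/(8474 + (-1611 + (-3 - 1*(-117) + 2*(-117)**2))) = 1/(8474 + (-1611 + (-3 + 117 + 2*13689))) = 1/(8474 + (-1611 + (-3 + 117 + 27378))) = 1/(8474 + (-1611 + 27492)) = 1/(8474 + 25881) = 1/34355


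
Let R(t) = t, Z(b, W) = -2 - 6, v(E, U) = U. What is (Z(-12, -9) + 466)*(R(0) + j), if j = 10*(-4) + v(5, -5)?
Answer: -20610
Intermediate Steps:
Z(b, W) = -8
j = -45 (j = 10*(-4) - 5 = -40 - 5 = -45)
(Z(-12, -9) + 466)*(R(0) + j) = (-8 + 466)*(0 - 45) = 458*(-45) = -20610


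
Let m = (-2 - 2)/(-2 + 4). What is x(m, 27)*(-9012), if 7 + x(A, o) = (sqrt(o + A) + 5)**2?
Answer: -838116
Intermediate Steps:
m = -2 (m = -4/2 = -4*1/2 = -2)
x(A, o) = -7 + (5 + sqrt(A + o))**2 (x(A, o) = -7 + (sqrt(o + A) + 5)**2 = -7 + (sqrt(A + o) + 5)**2 = -7 + (5 + sqrt(A + o))**2)
x(m, 27)*(-9012) = (-7 + (5 + sqrt(-2 + 27))**2)*(-9012) = (-7 + (5 + sqrt(25))**2)*(-9012) = (-7 + (5 + 5)**2)*(-9012) = (-7 + 10**2)*(-9012) = (-7 + 100)*(-9012) = 93*(-9012) = -838116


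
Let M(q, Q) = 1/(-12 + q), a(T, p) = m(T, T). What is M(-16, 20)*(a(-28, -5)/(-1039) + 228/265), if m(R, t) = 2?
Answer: -16883/550670 ≈ -0.030659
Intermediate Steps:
a(T, p) = 2
M(-16, 20)*(a(-28, -5)/(-1039) + 228/265) = (2/(-1039) + 228/265)/(-12 - 16) = (2*(-1/1039) + 228*(1/265))/(-28) = -(-2/1039 + 228/265)/28 = -1/28*236362/275335 = -16883/550670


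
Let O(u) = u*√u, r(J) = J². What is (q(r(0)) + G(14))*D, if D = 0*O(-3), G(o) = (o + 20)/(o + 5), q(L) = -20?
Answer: 0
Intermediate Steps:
O(u) = u^(3/2)
G(o) = (20 + o)/(5 + o)
D = 0 (D = 0*(-3)^(3/2) = 0*(-3*I*√3) = 0)
(q(r(0)) + G(14))*D = (-20 + (20 + 14)/(5 + 14))*0 = (-20 + 34/19)*0 = -346/19*0 = 0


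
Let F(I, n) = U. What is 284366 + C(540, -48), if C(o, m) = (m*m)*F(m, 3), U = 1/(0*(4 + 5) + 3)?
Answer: 285134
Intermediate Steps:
U = ⅓ (U = 1/(0*9 + 3) = 1/(0 + 3) = 1/3 = ⅓ ≈ 0.33333)
F(I, n) = ⅓
C(o, m) = m²/3 (C(o, m) = (m*m)*(⅓) = m²*(⅓) = m²/3)
284366 + C(540, -48) = 284366 + (⅓)*(-48)² = 284366 + (⅓)*2304 = 284366 + 768 = 285134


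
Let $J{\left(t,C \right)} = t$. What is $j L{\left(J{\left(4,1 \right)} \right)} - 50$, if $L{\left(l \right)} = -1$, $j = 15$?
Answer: $-65$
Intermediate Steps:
$j L{\left(J{\left(4,1 \right)} \right)} - 50 = 15 \left(-1\right) - 50 = -15 - 50 = -65$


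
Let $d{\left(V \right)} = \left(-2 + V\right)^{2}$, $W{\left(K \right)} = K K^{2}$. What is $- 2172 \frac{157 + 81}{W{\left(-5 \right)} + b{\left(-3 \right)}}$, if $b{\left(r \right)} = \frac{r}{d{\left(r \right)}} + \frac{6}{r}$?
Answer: $\frac{923100}{227} \approx 4066.5$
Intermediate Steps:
$W{\left(K \right)} = K^{3}$
$b{\left(r \right)} = \frac{6}{r} + \frac{r}{\left(-2 + r\right)^{2}}$ ($b{\left(r \right)} = \frac{r}{\left(-2 + r\right)^{2}} + \frac{6}{r} = \frac{6}{r} + \frac{r}{\left(-2 + r\right)^{2}}$)
$- 2172 \frac{157 + 81}{W{\left(-5 \right)} + b{\left(-3 \right)}} = - 2172 \frac{157 + 81}{\left(-5\right)^{3} - \left(2 + \frac{3}{\left(-2 - 3\right)^{2}}\right)} = - 2172 \frac{238}{-125 - \left(2 + \frac{3}{25}\right)} = - 2172 \frac{238}{-125 - \frac{53}{25}} = - 2172 \frac{238}{- \frac{3178}{25}} = - 2172 \cdot 238 \left(- \frac{25}{3178}\right) = \left(-2172\right) \left(- \frac{425}{227}\right) = \frac{923100}{227}$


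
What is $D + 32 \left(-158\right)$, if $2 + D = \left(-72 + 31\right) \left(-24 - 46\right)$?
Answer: $-2188$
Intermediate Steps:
$D = 2868$ ($D = -2 + \left(-72 + 31\right) \left(-24 - 46\right) = -2 - -2870 = -2 + 2870 = 2868$)
$D + 32 \left(-158\right) = 2868 + 32 \left(-158\right) = 2868 - 5056 = -2188$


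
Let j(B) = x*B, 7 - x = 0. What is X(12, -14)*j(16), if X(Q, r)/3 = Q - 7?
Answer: 1680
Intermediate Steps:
x = 7 (x = 7 - 1*0 = 7 + 0 = 7)
j(B) = 7*B
X(Q, r) = -21 + 3*Q (X(Q, r) = 3*(Q - 7) = 3*(-7 + Q) = -21 + 3*Q)
X(12, -14)*j(16) = (-21 + 3*12)*(7*16) = (-21 + 36)*112 = 15*112 = 1680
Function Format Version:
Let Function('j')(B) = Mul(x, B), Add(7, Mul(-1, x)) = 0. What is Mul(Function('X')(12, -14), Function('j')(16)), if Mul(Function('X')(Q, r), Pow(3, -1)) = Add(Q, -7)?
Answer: 1680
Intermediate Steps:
x = 7 (x = Add(7, Mul(-1, 0)) = Add(7, 0) = 7)
Function('j')(B) = Mul(7, B)
Function('X')(Q, r) = Add(-21, Mul(3, Q)) (Function('X')(Q, r) = Mul(3, Add(Q, -7)) = Mul(3, Add(-7, Q)) = Add(-21, Mul(3, Q)))
Mul(Function('X')(12, -14), Function('j')(16)) = Mul(Add(-21, Mul(3, 12)), Mul(7, 16)) = Mul(Add(-21, 36), 112) = Mul(15, 112) = 1680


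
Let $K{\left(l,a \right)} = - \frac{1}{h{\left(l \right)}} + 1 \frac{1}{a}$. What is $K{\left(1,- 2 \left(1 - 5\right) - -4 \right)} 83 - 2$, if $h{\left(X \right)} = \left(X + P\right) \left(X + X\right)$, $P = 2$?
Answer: $- \frac{107}{12} \approx -8.9167$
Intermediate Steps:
$h{\left(X \right)} = 2 X \left(2 + X\right)$ ($h{\left(X \right)} = \left(X + 2\right) \left(X + X\right) = \left(2 + X\right) 2 X = 2 X \left(2 + X\right)$)
$K{\left(l,a \right)} = \frac{1}{a} - \frac{1}{2 l \left(2 + l\right)}$ ($K{\left(l,a \right)} = - \frac{1}{2 l \left(2 + l\right)} + 1 \frac{1}{a} = - \frac{1}{2 l \left(2 + l\right)} + \frac{1}{a} = \frac{1}{a} - \frac{1}{2 l \left(2 + l\right)}$)
$K{\left(1,- 2 \left(1 - 5\right) - -4 \right)} 83 - 2 = \frac{- \frac{- 2 \left(1 - 5\right) - -4}{2} + 1 \left(2 + 1\right)}{\left(- 2 \left(1 - 5\right) - -4\right) 1 \left(2 + 1\right)} 83 - 2 = \frac{1}{\left(-2\right) \left(-4\right) + 4} \cdot 1 \cdot \frac{1}{3} \left(- \frac{\left(-2\right) \left(-4\right) + 4}{2} + 1 \cdot 3\right) 83 - 2 = \frac{1}{8 + 4} \cdot 1 \cdot \frac{1}{3} \left(- \frac{8 + 4}{2} + 3\right) 83 - 2 = \frac{1}{12} \cdot 1 \cdot \frac{1}{3} \left(\left(- \frac{1}{2}\right) 12 + 3\right) 83 - 2 = \frac{1}{12} \cdot 1 \cdot \frac{1}{3} \left(-6 + 3\right) 83 - 2 = \frac{1}{12} \cdot 1 \cdot \frac{1}{3} \left(-3\right) 83 - 2 = \left(- \frac{1}{12}\right) 83 - 2 = - \frac{83}{12} - 2 = - \frac{107}{12}$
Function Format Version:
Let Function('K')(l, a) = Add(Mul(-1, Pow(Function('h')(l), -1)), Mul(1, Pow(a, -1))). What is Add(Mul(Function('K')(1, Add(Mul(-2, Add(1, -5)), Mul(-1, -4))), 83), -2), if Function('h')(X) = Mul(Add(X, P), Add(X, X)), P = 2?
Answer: Rational(-107, 12) ≈ -8.9167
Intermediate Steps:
Function('h')(X) = Mul(2, X, Add(2, X)) (Function('h')(X) = Mul(Add(X, 2), Add(X, X)) = Mul(Add(2, X), Mul(2, X)) = Mul(2, X, Add(2, X)))
Function('K')(l, a) = Add(Pow(a, -1), Mul(Rational(-1, 2), Pow(l, -1), Pow(Add(2, l), -1))) (Function('K')(l, a) = Add(Mul(-1, Pow(Mul(2, l, Add(2, l)), -1)), Mul(1, Pow(a, -1))) = Add(Mul(-1, Mul(Rational(1, 2), Pow(l, -1), Pow(Add(2, l), -1))), Pow(a, -1)) = Add(Mul(Rational(-1, 2), Pow(l, -1), Pow(Add(2, l), -1)), Pow(a, -1)) = Add(Pow(a, -1), Mul(Rational(-1, 2), Pow(l, -1), Pow(Add(2, l), -1))))
Add(Mul(Function('K')(1, Add(Mul(-2, Add(1, -5)), Mul(-1, -4))), 83), -2) = Add(Mul(Mul(Pow(Add(Mul(-2, Add(1, -5)), Mul(-1, -4)), -1), Pow(1, -1), Pow(Add(2, 1), -1), Add(Mul(Rational(-1, 2), Add(Mul(-2, Add(1, -5)), Mul(-1, -4))), Mul(1, Add(2, 1)))), 83), -2) = Add(Mul(Mul(Pow(Add(Mul(-2, -4), 4), -1), 1, Pow(3, -1), Add(Mul(Rational(-1, 2), Add(Mul(-2, -4), 4)), Mul(1, 3))), 83), -2) = Add(Mul(Mul(Pow(Add(8, 4), -1), 1, Rational(1, 3), Add(Mul(Rational(-1, 2), Add(8, 4)), 3)), 83), -2) = Add(Mul(Mul(Pow(12, -1), 1, Rational(1, 3), Add(Mul(Rational(-1, 2), 12), 3)), 83), -2) = Add(Mul(Mul(Rational(1, 12), 1, Rational(1, 3), Add(-6, 3)), 83), -2) = Add(Mul(Mul(Rational(1, 12), 1, Rational(1, 3), -3), 83), -2) = Add(Mul(Rational(-1, 12), 83), -2) = Add(Rational(-83, 12), -2) = Rational(-107, 12)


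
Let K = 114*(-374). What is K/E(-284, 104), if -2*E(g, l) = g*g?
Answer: 10659/10082 ≈ 1.0572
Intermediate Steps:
K = -42636
E(g, l) = -g**2/2 (E(g, l) = -g*g/2 = -g**2/2)
K/E(-284, 104) = -42636/((-1/2*(-284)**2)) = -42636/((-1/2*80656)) = -42636/(-40328) = -42636*(-1/40328) = 10659/10082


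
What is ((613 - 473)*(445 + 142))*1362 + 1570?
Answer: 111930730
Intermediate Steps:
((613 - 473)*(445 + 142))*1362 + 1570 = (140*587)*1362 + 1570 = 82180*1362 + 1570 = 111929160 + 1570 = 111930730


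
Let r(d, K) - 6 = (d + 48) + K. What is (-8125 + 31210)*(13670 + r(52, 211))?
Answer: 322889895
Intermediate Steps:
r(d, K) = 54 + K + d (r(d, K) = 6 + ((d + 48) + K) = 6 + ((48 + d) + K) = 6 + (48 + K + d) = 54 + K + d)
(-8125 + 31210)*(13670 + r(52, 211)) = (-8125 + 31210)*(13670 + (54 + 211 + 52)) = 23085*(13670 + 317) = 23085*13987 = 322889895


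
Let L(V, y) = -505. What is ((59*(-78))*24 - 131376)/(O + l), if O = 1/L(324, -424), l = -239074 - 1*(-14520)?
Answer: 122121120/113399771 ≈ 1.0769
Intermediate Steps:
l = -224554 (l = -239074 + 14520 = -224554)
O = -1/505 (O = 1/(-505) = -1/505 ≈ -0.0019802)
((59*(-78))*24 - 131376)/(O + l) = ((59*(-78))*24 - 131376)/(-1/505 - 224554) = (-4602*24 - 131376)/(-113399771/505) = (-110448 - 131376)*(-505/113399771) = -241824*(-505/113399771) = 122121120/113399771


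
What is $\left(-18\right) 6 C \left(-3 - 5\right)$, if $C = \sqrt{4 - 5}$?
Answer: $864 i \approx 864.0 i$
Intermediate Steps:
$C = i$ ($C = \sqrt{-1} = i \approx 1.0 i$)
$\left(-18\right) 6 C \left(-3 - 5\right) = \left(-18\right) 6 i \left(-3 - 5\right) = - 108 i \left(-8\right) = - 108 \left(- 8 i\right) = 864 i$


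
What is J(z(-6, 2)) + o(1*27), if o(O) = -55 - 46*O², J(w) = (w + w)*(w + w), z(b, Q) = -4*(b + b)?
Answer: -24373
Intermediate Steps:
z(b, Q) = -8*b
J(w) = 4*w² (J(w) = (2*w)*(2*w) = 4*w²)
o(O) = -55 - 46*O²
J(z(-6, 2)) + o(1*27) = 4*(-8*(-6))² + (-55 - 46*(1*27)²) = 4*48² + (-55 - 46*27²) = 4*2304 + (-55 - 46*729) = 9216 + (-55 - 33534) = 9216 - 33589 = -24373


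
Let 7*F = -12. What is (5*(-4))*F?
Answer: 240/7 ≈ 34.286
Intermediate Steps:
F = -12/7 (F = (⅐)*(-12) = -12/7 ≈ -1.7143)
(5*(-4))*F = (5*(-4))*(-12/7) = -20*(-12/7) = 240/7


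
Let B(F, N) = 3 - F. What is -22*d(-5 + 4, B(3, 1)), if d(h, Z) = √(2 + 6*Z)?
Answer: -22*√2 ≈ -31.113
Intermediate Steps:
-22*d(-5 + 4, B(3, 1)) = -22*√(2 + 6*(3 - 1*3)) = -22*√(2 + 6*(3 - 3)) = -22*√(2 + 6*0) = -22*√(2 + 0) = -22*√2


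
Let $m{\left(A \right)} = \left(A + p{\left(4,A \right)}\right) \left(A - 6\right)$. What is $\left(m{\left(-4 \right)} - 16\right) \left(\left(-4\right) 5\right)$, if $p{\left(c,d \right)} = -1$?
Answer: $-680$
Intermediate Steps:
$m{\left(A \right)} = \left(-1 + A\right) \left(-6 + A\right)$ ($m{\left(A \right)} = \left(A - 1\right) \left(A - 6\right) = \left(-1 + A\right) \left(-6 + A\right)$)
$\left(m{\left(-4 \right)} - 16\right) \left(\left(-4\right) 5\right) = \left(\left(6 + \left(-4\right)^{2} - -28\right) - 16\right) \left(\left(-4\right) 5\right) = \left(\left(6 + 16 + 28\right) - 16\right) \left(-20\right) = \left(50 - 16\right) \left(-20\right) = 34 \left(-20\right) = -680$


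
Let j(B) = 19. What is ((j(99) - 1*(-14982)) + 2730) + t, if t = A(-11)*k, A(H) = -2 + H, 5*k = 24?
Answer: 88343/5 ≈ 17669.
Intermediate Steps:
k = 24/5 (k = (⅕)*24 = 24/5 ≈ 4.8000)
t = -312/5 (t = (-2 - 11)*(24/5) = -13*24/5 = -312/5 ≈ -62.400)
((j(99) - 1*(-14982)) + 2730) + t = ((19 - 1*(-14982)) + 2730) - 312/5 = ((19 + 14982) + 2730) - 312/5 = (15001 + 2730) - 312/5 = 17731 - 312/5 = 88343/5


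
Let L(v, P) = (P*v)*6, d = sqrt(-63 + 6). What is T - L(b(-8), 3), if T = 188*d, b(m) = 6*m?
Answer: 864 + 188*I*sqrt(57) ≈ 864.0 + 1419.4*I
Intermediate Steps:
d = I*sqrt(57) (d = sqrt(-57) = I*sqrt(57) ≈ 7.5498*I)
L(v, P) = 6*P*v
T = 188*I*sqrt(57) (T = 188*(I*sqrt(57)) = 188*I*sqrt(57) ≈ 1419.4*I)
T - L(b(-8), 3) = 188*I*sqrt(57) - 6*3*6*(-8) = 188*I*sqrt(57) - 6*3*(-48) = 188*I*sqrt(57) - 1*(-864) = 188*I*sqrt(57) + 864 = 864 + 188*I*sqrt(57)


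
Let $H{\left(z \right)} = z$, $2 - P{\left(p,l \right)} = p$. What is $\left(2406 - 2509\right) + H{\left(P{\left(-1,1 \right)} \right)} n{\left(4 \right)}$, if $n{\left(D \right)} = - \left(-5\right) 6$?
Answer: $-13$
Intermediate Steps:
$P{\left(p,l \right)} = 2 - p$
$n{\left(D \right)} = 30$ ($n{\left(D \right)} = \left(-1\right) \left(-30\right) = 30$)
$\left(2406 - 2509\right) + H{\left(P{\left(-1,1 \right)} \right)} n{\left(4 \right)} = \left(2406 - 2509\right) + \left(2 - -1\right) 30 = -103 + \left(2 + 1\right) 30 = -103 + 3 \cdot 30 = -103 + 90 = -13$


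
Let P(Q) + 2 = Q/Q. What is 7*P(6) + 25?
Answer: 18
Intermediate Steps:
P(Q) = -1 (P(Q) = -2 + Q/Q = -2 + 1 = -1)
7*P(6) + 25 = 7*(-1) + 25 = -7 + 25 = 18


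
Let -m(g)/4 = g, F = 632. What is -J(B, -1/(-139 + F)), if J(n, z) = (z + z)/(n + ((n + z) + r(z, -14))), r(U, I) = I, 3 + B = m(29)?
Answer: -2/124237 ≈ -1.6098e-5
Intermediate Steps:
m(g) = -4*g
B = -119 (B = -3 - 4*29 = -3 - 116 = -119)
J(n, z) = 2*z/(-14 + z + 2*n) (J(n, z) = (z + z)/(n + ((n + z) - 14)) = (2*z)/(n + (-14 + n + z)) = (2*z)/(-14 + z + 2*n) = 2*z/(-14 + z + 2*n))
-J(B, -1/(-139 + F)) = -2*(-1/(-139 + 632))/(-14 - 1/(-139 + 632) + 2*(-119)) = -2*(-1/493)/(-14 - 1/493 - 238) = -2*(-1*1/493)/(-14 - 1*1/493 - 238) = -2*(-1)/(493*(-14 - 1/493 - 238)) = -2*(-1)/(493*(-124237/493)) = -2*(-1)*(-493)/(493*124237) = -1*2/124237 = -2/124237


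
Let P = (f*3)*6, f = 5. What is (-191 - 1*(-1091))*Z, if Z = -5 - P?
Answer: -85500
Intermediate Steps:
P = 90 (P = (5*3)*6 = 15*6 = 90)
Z = -95 (Z = -5 - 1*90 = -5 - 90 = -95)
(-191 - 1*(-1091))*Z = (-191 - 1*(-1091))*(-95) = (-191 + 1091)*(-95) = 900*(-95) = -85500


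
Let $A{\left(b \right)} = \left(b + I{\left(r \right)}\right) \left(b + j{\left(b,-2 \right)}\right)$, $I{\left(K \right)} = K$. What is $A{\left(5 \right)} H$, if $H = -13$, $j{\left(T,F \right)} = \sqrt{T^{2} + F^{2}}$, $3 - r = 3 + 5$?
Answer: $0$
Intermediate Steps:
$r = -5$ ($r = 3 - \left(3 + 5\right) = 3 - 8 = -5$)
$j{\left(T,F \right)} = \sqrt{F^{2} + T^{2}}$
$A{\left(b \right)} = \left(-5 + b\right) \left(b + \sqrt{4 + b^{2}}\right)$ ($A{\left(b \right)} = \left(b - 5\right) \left(b + \sqrt{\left(-2\right)^{2} + b^{2}}\right) = \left(-5 + b\right) \left(b + \sqrt{4 + b^{2}}\right)$)
$A{\left(5 \right)} H = \left(5^{2} - 25 - 5 \sqrt{4 + 5^{2}} + 5 \sqrt{4 + 5^{2}}\right) \left(-13\right) = \left(25 - 25 - 5 \sqrt{4 + 25} + 5 \sqrt{4 + 25}\right) \left(-13\right) = \left(25 - 25 - 5 \sqrt{29} + 5 \sqrt{29}\right) \left(-13\right) = 0 \left(-13\right) = 0$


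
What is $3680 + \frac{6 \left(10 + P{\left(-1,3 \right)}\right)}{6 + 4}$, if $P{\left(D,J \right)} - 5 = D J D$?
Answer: $\frac{18454}{5} \approx 3690.8$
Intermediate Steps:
$P{\left(D,J \right)} = 5 + J D^{2}$ ($P{\left(D,J \right)} = 5 + D J D = 5 + J D^{2}$)
$3680 + \frac{6 \left(10 + P{\left(-1,3 \right)}\right)}{6 + 4} = 3680 + \frac{6 \left(10 + \left(5 + 3 \left(-1\right)^{2}\right)\right)}{6 + 4} = 3680 + \frac{6 \left(10 + \left(5 + 3 \cdot 1\right)\right)}{10} = 3680 + \frac{6 \left(10 + \left(5 + 3\right)\right)}{10} = 3680 + \frac{6 \left(10 + 8\right)}{10} = 3680 + \frac{6 \cdot 18}{10} = 3680 + \frac{1}{10} \cdot 108 = 3680 + \frac{54}{5} = \frac{18454}{5}$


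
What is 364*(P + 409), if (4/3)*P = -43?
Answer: 137137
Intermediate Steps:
P = -129/4 (P = (¾)*(-43) = -129/4 ≈ -32.250)
364*(P + 409) = 364*(-129/4 + 409) = 364*(1507/4) = 137137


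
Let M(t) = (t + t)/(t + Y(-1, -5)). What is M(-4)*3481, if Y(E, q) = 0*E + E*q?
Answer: -27848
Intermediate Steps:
Y(E, q) = E*q (Y(E, q) = 0 + E*q = E*q)
M(t) = 2*t/(5 + t) (M(t) = (t + t)/(t - 1*(-5)) = (2*t)/(t + 5) = (2*t)/(5 + t) = 2*t/(5 + t))
M(-4)*3481 = (2*(-4)/(5 - 4))*3481 = (2*(-4)/1)*3481 = (2*(-4)*1)*3481 = -8*3481 = -27848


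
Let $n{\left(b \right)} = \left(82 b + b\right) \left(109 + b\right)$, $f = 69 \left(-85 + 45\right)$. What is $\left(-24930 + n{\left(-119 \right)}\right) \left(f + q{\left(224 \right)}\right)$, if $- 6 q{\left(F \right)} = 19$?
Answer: $- \frac{612096680}{3} \approx -2.0403 \cdot 10^{8}$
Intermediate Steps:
$q{\left(F \right)} = - \frac{19}{6}$ ($q{\left(F \right)} = \left(- \frac{1}{6}\right) 19 = - \frac{19}{6}$)
$f = -2760$ ($f = 69 \left(-40\right) = -2760$)
$n{\left(b \right)} = 83 b \left(109 + b\right)$
$\left(-24930 + n{\left(-119 \right)}\right) \left(f + q{\left(224 \right)}\right) = \left(-24930 + 83 \left(-119\right) \left(109 - 119\right)\right) \left(-2760 - \frac{19}{6}\right) = \left(-24930 + 83 \left(-119\right) \left(-10\right)\right) \left(- \frac{16579}{6}\right) = \left(-24930 + 98770\right) \left(- \frac{16579}{6}\right) = 73840 \left(- \frac{16579}{6}\right) = - \frac{612096680}{3}$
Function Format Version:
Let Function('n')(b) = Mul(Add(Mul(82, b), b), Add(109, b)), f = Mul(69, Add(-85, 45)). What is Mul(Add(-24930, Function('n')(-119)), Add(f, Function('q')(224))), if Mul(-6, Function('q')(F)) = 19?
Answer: Rational(-612096680, 3) ≈ -2.0403e+8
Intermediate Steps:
Function('q')(F) = Rational(-19, 6) (Function('q')(F) = Mul(Rational(-1, 6), 19) = Rational(-19, 6))
f = -2760 (f = Mul(69, -40) = -2760)
Function('n')(b) = Mul(83, b, Add(109, b)) (Function('n')(b) = Mul(Mul(83, b), Add(109, b)) = Mul(83, b, Add(109, b)))
Mul(Add(-24930, Function('n')(-119)), Add(f, Function('q')(224))) = Mul(Add(-24930, Mul(83, -119, Add(109, -119))), Add(-2760, Rational(-19, 6))) = Mul(Add(-24930, Mul(83, -119, -10)), Rational(-16579, 6)) = Mul(Add(-24930, 98770), Rational(-16579, 6)) = Mul(73840, Rational(-16579, 6)) = Rational(-612096680, 3)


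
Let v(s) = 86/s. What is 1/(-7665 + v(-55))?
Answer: -55/421661 ≈ -0.00013044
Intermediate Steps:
1/(-7665 + v(-55)) = 1/(-7665 + 86/(-55)) = 1/(-7665 + 86*(-1/55)) = 1/(-7665 - 86/55) = 1/(-421661/55) = -55/421661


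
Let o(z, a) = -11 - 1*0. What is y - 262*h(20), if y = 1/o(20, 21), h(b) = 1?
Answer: -2883/11 ≈ -262.09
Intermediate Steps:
o(z, a) = -11 (o(z, a) = -11 + 0 = -11)
y = -1/11 (y = 1/(-11) = -1/11 ≈ -0.090909)
y - 262*h(20) = -1/11 - 262*1 = -1/11 - 262 = -2883/11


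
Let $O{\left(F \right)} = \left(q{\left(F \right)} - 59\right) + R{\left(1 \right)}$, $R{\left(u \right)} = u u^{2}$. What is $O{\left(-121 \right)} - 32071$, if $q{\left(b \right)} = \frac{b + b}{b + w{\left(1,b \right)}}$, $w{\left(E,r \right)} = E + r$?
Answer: $- \frac{7742847}{241} \approx -32128.0$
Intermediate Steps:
$q{\left(b \right)} = \frac{2 b}{1 + 2 b}$ ($q{\left(b \right)} = \frac{b + b}{b + \left(1 + b\right)} = \frac{2 b}{1 + 2 b}$)
$R{\left(u \right)} = u^{3}$
$O{\left(F \right)} = -58 + \frac{2 F}{1 + 2 F}$ ($O{\left(F \right)} = \left(\frac{2 F}{1 + 2 F} - 59\right) + 1^{3} = \left(-59 + \frac{2 F}{1 + 2 F}\right) + 1 = -58 + \frac{2 F}{1 + 2 F}$)
$O{\left(-121 \right)} - 32071 = \frac{2 \left(-29 - -6897\right)}{1 + 2 \left(-121\right)} - 32071 = \frac{2 \left(-29 + 6897\right)}{1 - 242} - 32071 = 2 \frac{1}{-241} \cdot 6868 - 32071 = 2 \left(- \frac{1}{241}\right) 6868 - 32071 = - \frac{13736}{241} - 32071 = - \frac{7742847}{241}$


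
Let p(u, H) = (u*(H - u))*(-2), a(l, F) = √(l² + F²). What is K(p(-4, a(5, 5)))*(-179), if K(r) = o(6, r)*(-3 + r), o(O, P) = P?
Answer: -738912 - 436760*√2 ≈ -1.3566e+6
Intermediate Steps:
a(l, F) = √(F² + l²)
p(u, H) = -2*u*(H - u)
K(r) = r*(-3 + r)
K(p(-4, a(5, 5)))*(-179) = ((2*(-4)*(-4 - √(5² + 5²)))*(-3 + 2*(-4)*(-4 - √(5² + 5²))))*(-179) = ((2*(-4)*(-4 - √(25 + 25)))*(-3 + 2*(-4)*(-4 - √(25 + 25))))*(-179) = ((2*(-4)*(-4 - √50))*(-3 + 2*(-4)*(-4 - √50)))*(-179) = ((2*(-4)*(-4 - 5*√2))*(-3 + 2*(-4)*(-4 - 5*√2)))*(-179) = ((32 + 40*√2)*(-3 + (32 + 40*√2)))*(-179) = ((32 + 40*√2)*(29 + 40*√2))*(-179) = ((29 + 40*√2)*(32 + 40*√2))*(-179) = -179*(29 + 40*√2)*(32 + 40*√2)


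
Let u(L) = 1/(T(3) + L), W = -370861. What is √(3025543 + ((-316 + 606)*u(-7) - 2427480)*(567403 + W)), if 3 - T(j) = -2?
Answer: I*√477127247207 ≈ 6.9074e+5*I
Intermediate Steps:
T(j) = 5 (T(j) = 3 - 1*(-2) = 3 + 2 = 5)
u(L) = 1/(5 + L)
√(3025543 + ((-316 + 606)*u(-7) - 2427480)*(567403 + W)) = √(3025543 + ((-316 + 606)/(5 - 7) - 2427480)*(567403 - 370861)) = √(3025543 + (290/(-2) - 2427480)*196542) = √(3025543 + (290*(-½) - 2427480)*196542) = √(3025543 + (-145 - 2427480)*196542) = √(3025543 - 2427625*196542) = √(3025543 - 477130272750) = √(-477127247207) = I*√477127247207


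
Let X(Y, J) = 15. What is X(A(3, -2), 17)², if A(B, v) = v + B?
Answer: 225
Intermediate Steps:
A(B, v) = B + v
X(A(3, -2), 17)² = 15² = 225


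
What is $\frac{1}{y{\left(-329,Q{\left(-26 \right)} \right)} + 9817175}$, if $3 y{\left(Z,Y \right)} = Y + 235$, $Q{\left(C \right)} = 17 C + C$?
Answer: $\frac{3}{29451292} \approx 1.0186 \cdot 10^{-7}$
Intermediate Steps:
$Q{\left(C \right)} = 18 C$
$y{\left(Z,Y \right)} = \frac{235}{3} + \frac{Y}{3}$ ($y{\left(Z,Y \right)} = \frac{Y + 235}{3} = \frac{235 + Y}{3} = \frac{235}{3} + \frac{Y}{3}$)
$\frac{1}{y{\left(-329,Q{\left(-26 \right)} \right)} + 9817175} = \frac{1}{\left(\frac{235}{3} + \frac{18 \left(-26\right)}{3}\right) + 9817175} = \frac{1}{\left(\frac{235}{3} + \frac{1}{3} \left(-468\right)\right) + 9817175} = \frac{1}{\left(\frac{235}{3} - 156\right) + 9817175} = \frac{1}{- \frac{233}{3} + 9817175} = \frac{1}{\frac{29451292}{3}} = \frac{3}{29451292}$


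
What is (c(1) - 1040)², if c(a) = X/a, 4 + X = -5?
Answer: 1100401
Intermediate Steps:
X = -9 (X = -4 - 5 = -9)
c(a) = -9/a
(c(1) - 1040)² = (-9/1 - 1040)² = (-9*1 - 1040)² = (-9 - 1040)² = (-1049)² = 1100401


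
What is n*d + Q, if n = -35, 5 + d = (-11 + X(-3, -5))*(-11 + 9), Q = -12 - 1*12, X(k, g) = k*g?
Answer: 431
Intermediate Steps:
X(k, g) = g*k
Q = -24 (Q = -12 - 12 = -24)
d = -13 (d = -5 + (-11 - 5*(-3))*(-11 + 9) = -5 + (-11 + 15)*(-2) = -5 + 4*(-2) = -5 - 8 = -13)
n*d + Q = -35*(-13) - 24 = 455 - 24 = 431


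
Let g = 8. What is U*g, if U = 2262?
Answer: 18096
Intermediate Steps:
U*g = 2262*8 = 18096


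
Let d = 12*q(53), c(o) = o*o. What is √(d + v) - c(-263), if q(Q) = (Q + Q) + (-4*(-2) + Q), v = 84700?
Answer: -69169 + 4*√5419 ≈ -68875.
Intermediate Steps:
q(Q) = 8 + 3*Q (q(Q) = 2*Q + (8 + Q) = 8 + 3*Q)
c(o) = o²
d = 2004 (d = 12*(8 + 3*53) = 12*(8 + 159) = 12*167 = 2004)
√(d + v) - c(-263) = √(2004 + 84700) - 1*(-263)² = √86704 - 1*69169 = 4*√5419 - 69169 = -69169 + 4*√5419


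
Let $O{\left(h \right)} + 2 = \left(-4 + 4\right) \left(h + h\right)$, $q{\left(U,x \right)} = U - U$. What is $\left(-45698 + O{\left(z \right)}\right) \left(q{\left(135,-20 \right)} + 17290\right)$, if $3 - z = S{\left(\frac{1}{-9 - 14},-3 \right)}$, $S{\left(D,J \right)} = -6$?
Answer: $-790153000$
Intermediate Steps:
$q{\left(U,x \right)} = 0$
$z = 9$ ($z = 3 - -6 = 3 + 6 = 9$)
$O{\left(h \right)} = -2$ ($O{\left(h \right)} = -2 + \left(-4 + 4\right) \left(h + h\right) = -2 + 0 \cdot 2 h = -2 + 0 = -2$)
$\left(-45698 + O{\left(z \right)}\right) \left(q{\left(135,-20 \right)} + 17290\right) = \left(-45698 - 2\right) \left(0 + 17290\right) = \left(-45700\right) 17290 = -790153000$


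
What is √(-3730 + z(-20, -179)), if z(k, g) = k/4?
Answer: 3*I*√415 ≈ 61.115*I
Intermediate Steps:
z(k, g) = k/4 (z(k, g) = k*(¼) = k/4)
√(-3730 + z(-20, -179)) = √(-3730 + (¼)*(-20)) = √(-3730 - 5) = √(-3735) = 3*I*√415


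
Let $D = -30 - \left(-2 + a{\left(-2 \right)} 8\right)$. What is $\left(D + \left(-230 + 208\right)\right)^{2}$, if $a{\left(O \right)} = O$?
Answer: $1156$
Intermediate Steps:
$D = -12$ ($D = -30 - \left(-2 - 16\right) = -30 - -18 = -30 + 18 = -12$)
$\left(D + \left(-230 + 208\right)\right)^{2} = \left(-12 + \left(-230 + 208\right)\right)^{2} = \left(-12 - 22\right)^{2} = \left(-34\right)^{2} = 1156$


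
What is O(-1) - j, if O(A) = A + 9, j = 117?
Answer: -109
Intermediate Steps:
O(A) = 9 + A
O(-1) - j = (9 - 1) - 1*117 = 8 - 117 = -109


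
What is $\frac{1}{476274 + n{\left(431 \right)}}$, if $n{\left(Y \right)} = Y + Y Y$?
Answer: $\frac{1}{662466} \approx 1.5095 \cdot 10^{-6}$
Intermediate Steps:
$n{\left(Y \right)} = Y + Y^{2}$
$\frac{1}{476274 + n{\left(431 \right)}} = \frac{1}{476274 + 431 \left(1 + 431\right)} = \frac{1}{476274 + 431 \cdot 432} = \frac{1}{476274 + 186192} = \frac{1}{662466}$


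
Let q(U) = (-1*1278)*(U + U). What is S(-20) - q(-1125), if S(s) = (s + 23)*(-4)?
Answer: -2875512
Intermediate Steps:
q(U) = -2556*U
S(s) = -92 - 4*s (S(s) = (23 + s)*(-4) = -92 - 4*s)
S(-20) - q(-1125) = (-92 - 4*(-20)) - (-2556)*(-1125) = (-92 + 80) - 1*2875500 = -12 - 2875500 = -2875512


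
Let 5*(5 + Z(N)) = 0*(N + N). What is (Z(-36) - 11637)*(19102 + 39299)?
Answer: -679904442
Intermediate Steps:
Z(N) = -5 (Z(N) = -5 + (0*(N + N))/5 = -5 + (0*(2*N))/5 = -5 + (⅕)*0 = -5 + 0 = -5)
(Z(-36) - 11637)*(19102 + 39299) = (-5 - 11637)*(19102 + 39299) = -11642*58401 = -679904442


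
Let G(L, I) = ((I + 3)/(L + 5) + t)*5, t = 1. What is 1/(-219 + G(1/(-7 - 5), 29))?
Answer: -59/10706 ≈ -0.0055109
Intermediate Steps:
G(L, I) = 5 + 5*(3 + I)/(5 + L) (G(L, I) = ((I + 3)/(L + 5) + 1)*5 = ((3 + I)/(5 + L) + 1)*5 = (1 + (3 + I)/(5 + L))*5 = 5 + 5*(3 + I)/(5 + L))
1/(-219 + G(1/(-7 - 5), 29)) = 1/(-219 + 5*(8 + 29 + 1/(-7 - 5))/(5 + 1/(-7 - 5))) = 1/(-219 + 5*(8 + 29 + 1/(-12))/(5 + 1/(-12))) = 1/(-219 + 5*(8 + 29 - 1/12)/(5 - 1/12)) = 1/(-219 + 5*(443/12)/(59/12)) = 1/(-219 + 5*(12/59)*(443/12)) = 1/(-219 + 2215/59) = 1/(-10706/59) = -59/10706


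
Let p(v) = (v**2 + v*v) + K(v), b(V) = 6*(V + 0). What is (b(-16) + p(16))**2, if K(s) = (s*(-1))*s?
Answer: 25600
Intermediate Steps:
b(V) = 6*V
K(s) = -s**2 (K(s) = (-s)*s = -s**2)
p(v) = v**2 (p(v) = (v**2 + v*v) - v**2 = (v**2 + v**2) - v**2 = 2*v**2 - v**2 = v**2)
(b(-16) + p(16))**2 = (6*(-16) + 16**2)**2 = (-96 + 256)**2 = 160**2 = 25600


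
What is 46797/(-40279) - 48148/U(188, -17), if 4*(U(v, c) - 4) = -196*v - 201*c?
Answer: 6193691413/1345922785 ≈ 4.6018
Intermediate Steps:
U(v, c) = 4 - 49*v - 201*c/4 (U(v, c) = 4 + (-196*v - 201*c)/4 = 4 + (-201*c - 196*v)/4 = 4 + (-49*v - 201*c/4) = 4 - 49*v - 201*c/4)
46797/(-40279) - 48148/U(188, -17) = 46797/(-40279) - 48148/(4 - 49*188 - 201/4*(-17)) = 46797*(-1/40279) - 48148/(4 - 9212 + 3417/4) = -46797/40279 - 48148/(-33415/4) = -46797/40279 - 48148*(-4/33415) = -46797/40279 + 192592/33415 = 6193691413/1345922785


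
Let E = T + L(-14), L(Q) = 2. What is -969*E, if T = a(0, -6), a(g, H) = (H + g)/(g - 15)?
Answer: -11628/5 ≈ -2325.6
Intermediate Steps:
a(g, H) = (H + g)/(-15 + g)
T = 2/5 (T = (-6 + 0)/(-15 + 0) = -6/(-15) = -1/15*(-6) = 2/5 ≈ 0.40000)
E = 12/5 (E = 2/5 + 2 = 12/5 ≈ 2.4000)
-969*E = -969*12/5 = -11628/5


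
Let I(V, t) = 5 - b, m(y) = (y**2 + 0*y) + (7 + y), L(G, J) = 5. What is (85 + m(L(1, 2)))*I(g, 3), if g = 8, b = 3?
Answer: 244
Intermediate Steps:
m(y) = 7 + y + y**2 (m(y) = (y**2 + 0) + (7 + y) = y**2 + (7 + y) = 7 + y + y**2)
I(V, t) = 2 (I(V, t) = 5 - 1*3 = 5 - 3 = 2)
(85 + m(L(1, 2)))*I(g, 3) = (85 + (7 + 5 + 5**2))*2 = (85 + (7 + 5 + 25))*2 = (85 + 37)*2 = 122*2 = 244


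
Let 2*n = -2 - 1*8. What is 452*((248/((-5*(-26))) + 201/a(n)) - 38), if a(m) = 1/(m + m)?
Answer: -60114192/65 ≈ -9.2483e+5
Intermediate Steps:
n = -5 (n = (-2 - 1*8)/2 = (-2 - 8)/2 = (½)*(-10) = -5)
a(m) = 1/(2*m)
452*((248/((-5*(-26))) + 201/a(n)) - 38) = 452*((248/((-5*(-26))) + 201/(((½)/(-5)))) - 38) = 452*((248/130 + 201/(((½)*(-⅕)))) - 38) = 452*((248*(1/130) + 201/(-⅒)) - 38) = 452*((124/65 + 201*(-10)) - 38) = 452*((124/65 - 2010) - 38) = 452*(-130526/65 - 38) = 452*(-132996/65) = -60114192/65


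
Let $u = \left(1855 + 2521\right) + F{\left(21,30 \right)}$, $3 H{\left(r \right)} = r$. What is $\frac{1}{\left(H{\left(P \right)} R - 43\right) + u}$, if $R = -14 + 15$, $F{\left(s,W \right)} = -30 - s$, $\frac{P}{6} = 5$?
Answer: $\frac{1}{4292} \approx 0.00023299$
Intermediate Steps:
$P = 30$ ($P = 6 \cdot 5 = 30$)
$H{\left(r \right)} = \frac{r}{3}$
$R = 1$
$u = 4325$ ($u = \left(1855 + 2521\right) - 51 = 4376 - 51 = 4325$)
$\frac{1}{\left(H{\left(P \right)} R - 43\right) + u} = \frac{1}{\left(\frac{1}{3} \cdot 30 \cdot 1 - 43\right) + 4325} = \frac{1}{\left(10 \cdot 1 - 43\right) + 4325} = \frac{1}{\left(10 - 43\right) + 4325} = \frac{1}{-33 + 4325} = \frac{1}{4292}$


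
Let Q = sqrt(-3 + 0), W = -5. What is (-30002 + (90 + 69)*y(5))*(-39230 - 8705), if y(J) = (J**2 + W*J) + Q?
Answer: 1438145870 - 7621665*I*sqrt(3) ≈ 1.4381e+9 - 1.3201e+7*I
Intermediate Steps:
Q = I*sqrt(3) (Q = sqrt(-3) = I*sqrt(3) ≈ 1.732*I)
y(J) = J**2 - 5*J + I*sqrt(3) (y(J) = (J**2 - 5*J) + I*sqrt(3) = J**2 - 5*J + I*sqrt(3))
(-30002 + (90 + 69)*y(5))*(-39230 - 8705) = (-30002 + (90 + 69)*(5**2 - 5*5 + I*sqrt(3)))*(-39230 - 8705) = (-30002 + 159*(25 - 25 + I*sqrt(3)))*(-47935) = (-30002 + 159*(I*sqrt(3)))*(-47935) = (-30002 + 159*I*sqrt(3))*(-47935) = 1438145870 - 7621665*I*sqrt(3)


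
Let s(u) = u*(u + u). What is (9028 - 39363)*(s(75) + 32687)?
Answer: -1332828895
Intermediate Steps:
s(u) = 2*u² (s(u) = u*(2*u) = 2*u²)
(9028 - 39363)*(s(75) + 32687) = (9028 - 39363)*(2*75² + 32687) = -30335*(2*5625 + 32687) = -30335*(11250 + 32687) = -30335*43937 = -1332828895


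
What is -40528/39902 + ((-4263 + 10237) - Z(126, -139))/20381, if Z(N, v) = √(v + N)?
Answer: -293813310/406621331 - I*√13/20381 ≈ -0.72257 - 0.00017691*I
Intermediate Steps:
Z(N, v) = √(N + v)
-40528/39902 + ((-4263 + 10237) - Z(126, -139))/20381 = -40528/39902 + ((-4263 + 10237) - √(126 - 139))/20381 = -40528*1/39902 + (5974 - √(-13))*(1/20381) = -20264/19951 + (5974 - I*√13)*(1/20381) = -20264/19951 + (5974/20381 - I*√13/20381) = -293813310/406621331 - I*√13/20381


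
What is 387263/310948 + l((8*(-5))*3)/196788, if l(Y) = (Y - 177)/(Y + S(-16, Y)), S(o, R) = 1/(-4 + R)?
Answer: 3048584095739/2447797892452 ≈ 1.2454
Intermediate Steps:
l(Y) = (-177 + Y)/(Y + 1/(-4 + Y)) (l(Y) = (Y - 177)/(Y + 1/(-4 + Y)) = (-177 + Y)/(Y + 1/(-4 + Y)))
387263/310948 + l((8*(-5))*3)/196788 = 387263/310948 + ((-177 + (8*(-5))*3)*(-4 + (8*(-5))*3)/(1 + ((8*(-5))*3)*(-4 + (8*(-5))*3)))/196788 = 387263*(1/310948) + ((-177 - 40*3)*(-4 - 40*3)/(1 + (-40*3)*(-4 - 40*3)))*(1/196788) = 387263/310948 + ((-177 - 120)*(-4 - 120)/(1 - 120*(-4 - 120)))*(1/196788) = 387263/310948 + (-297*(-124)/(1 - 120*(-124)))*(1/196788) = 387263/310948 + (-297*(-124)/(1 + 14880))*(1/196788) = 387263/310948 + (-297*(-124)/14881)*(1/196788) = 387263/310948 + ((1/14881)*(-297)*(-124))*(1/196788) = 387263/310948 + (36828/14881)*(1/196788) = 387263/310948 + 99/7872049 = 3048584095739/2447797892452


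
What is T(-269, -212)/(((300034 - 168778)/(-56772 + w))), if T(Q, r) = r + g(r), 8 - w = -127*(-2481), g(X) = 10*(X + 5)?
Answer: 424281991/65628 ≈ 6465.0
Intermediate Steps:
g(X) = 50 + 10*X (g(X) = 10*(5 + X) = 50 + 10*X)
w = -315079 (w = 8 - (-127)*(-2481) = 8 - 1*315087 = 8 - 315087 = -315079)
T(Q, r) = 50 + 11*r (T(Q, r) = r + (50 + 10*r) = 50 + 11*r)
T(-269, -212)/(((300034 - 168778)/(-56772 + w))) = (50 + 11*(-212))/(((300034 - 168778)/(-56772 - 315079))) = (50 - 2332)/((131256/(-371851))) = -2282/(131256*(-1/371851)) = -2282/(-131256/371851) = -2282*(-371851/131256) = 424281991/65628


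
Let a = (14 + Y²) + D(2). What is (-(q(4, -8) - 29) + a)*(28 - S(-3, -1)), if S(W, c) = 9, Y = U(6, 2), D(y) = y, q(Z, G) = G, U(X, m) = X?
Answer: 1691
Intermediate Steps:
Y = 6
a = 52 (a = (14 + 6²) + 2 = (14 + 36) + 2 = 50 + 2 = 52)
(-(q(4, -8) - 29) + a)*(28 - S(-3, -1)) = (-(-8 - 29) + 52)*(28 - 1*9) = (-1*(-37) + 52)*(28 - 9) = (37 + 52)*19 = 89*19 = 1691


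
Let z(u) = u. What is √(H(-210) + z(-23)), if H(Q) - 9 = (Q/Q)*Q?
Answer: 4*I*√14 ≈ 14.967*I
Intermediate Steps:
H(Q) = 9 + Q (H(Q) = 9 + (Q/Q)*Q = 9 + 1*Q = 9 + Q)
√(H(-210) + z(-23)) = √((9 - 210) - 23) = √(-201 - 23) = √(-224) = 4*I*√14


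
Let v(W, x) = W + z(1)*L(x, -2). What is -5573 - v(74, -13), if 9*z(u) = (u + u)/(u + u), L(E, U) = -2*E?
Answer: -50849/9 ≈ -5649.9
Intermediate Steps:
z(u) = ⅑ (z(u) = ((u + u)/(u + u))/9 = ((2*u)/((2*u)))/9 = ((2*u)*(1/(2*u)))/9 = (⅑)*1 = ⅑)
v(W, x) = W - 2*x/9 (v(W, x) = W + (-2*x)/9 = W - 2*x/9)
-5573 - v(74, -13) = -5573 - (74 - 2/9*(-13)) = -5573 - (74 + 26/9) = -5573 - 1*692/9 = -5573 - 692/9 = -50849/9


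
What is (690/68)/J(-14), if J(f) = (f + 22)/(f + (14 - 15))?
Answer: -5175/272 ≈ -19.026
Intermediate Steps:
J(f) = (22 + f)/(-1 + f) (J(f) = (22 + f)/(f - 1) = (22 + f)/(-1 + f))
(690/68)/J(-14) = (690/68)/(((22 - 14)/(-1 - 14))) = (690*(1/68))/((8/(-15))) = 345/(34*((-1/15*8))) = 345/(34*(-8/15)) = (345/34)*(-15/8) = -5175/272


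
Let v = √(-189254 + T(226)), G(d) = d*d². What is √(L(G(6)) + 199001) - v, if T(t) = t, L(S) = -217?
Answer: 8*√3106 - 2*I*√47257 ≈ 445.85 - 434.77*I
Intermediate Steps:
G(d) = d³
v = 2*I*√47257 (v = √(-189254 + 226) = √(-189028) = 2*I*√47257 ≈ 434.77*I)
√(L(G(6)) + 199001) - v = √(-217 + 199001) - 2*I*√47257 = √198784 - 2*I*√47257 = 8*√3106 - 2*I*√47257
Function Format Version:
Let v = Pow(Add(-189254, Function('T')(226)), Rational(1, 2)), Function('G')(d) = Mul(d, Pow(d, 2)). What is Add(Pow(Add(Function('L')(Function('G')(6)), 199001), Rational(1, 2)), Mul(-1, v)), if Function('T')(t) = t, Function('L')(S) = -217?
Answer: Add(Mul(8, Pow(3106, Rational(1, 2))), Mul(-2, I, Pow(47257, Rational(1, 2)))) ≈ Add(445.85, Mul(-434.77, I))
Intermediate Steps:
Function('G')(d) = Pow(d, 3)
v = Mul(2, I, Pow(47257, Rational(1, 2))) (v = Pow(Add(-189254, 226), Rational(1, 2)) = Pow(-189028, Rational(1, 2)) = Mul(2, I, Pow(47257, Rational(1, 2))) ≈ Mul(434.77, I))
Add(Pow(Add(Function('L')(Function('G')(6)), 199001), Rational(1, 2)), Mul(-1, v)) = Add(Pow(Add(-217, 199001), Rational(1, 2)), Mul(-1, Mul(2, I, Pow(47257, Rational(1, 2))))) = Add(Pow(198784, Rational(1, 2)), Mul(-2, I, Pow(47257, Rational(1, 2)))) = Add(Mul(8, Pow(3106, Rational(1, 2))), Mul(-2, I, Pow(47257, Rational(1, 2))))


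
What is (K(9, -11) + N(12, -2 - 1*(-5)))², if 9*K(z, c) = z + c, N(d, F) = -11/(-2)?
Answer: 9025/324 ≈ 27.855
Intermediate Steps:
N(d, F) = 11/2 (N(d, F) = -11*(-½) = 11/2)
K(z, c) = c/9 + z/9 (K(z, c) = (z + c)/9 = (c + z)/9 = c/9 + z/9)
(K(9, -11) + N(12, -2 - 1*(-5)))² = (((⅑)*(-11) + (⅑)*9) + 11/2)² = ((-11/9 + 1) + 11/2)² = (-2/9 + 11/2)² = (95/18)² = 9025/324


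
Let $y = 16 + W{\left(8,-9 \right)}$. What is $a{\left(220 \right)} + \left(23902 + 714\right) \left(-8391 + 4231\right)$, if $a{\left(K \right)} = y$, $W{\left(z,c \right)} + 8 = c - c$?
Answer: $-102402552$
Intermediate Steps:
$W{\left(z,c \right)} = -8$ ($W{\left(z,c \right)} = -8 + \left(c - c\right) = -8 + 0 = -8$)
$y = 8$ ($y = 16 - 8 = 8$)
$a{\left(K \right)} = 8$
$a{\left(220 \right)} + \left(23902 + 714\right) \left(-8391 + 4231\right) = 8 + \left(23902 + 714\right) \left(-8391 + 4231\right) = 8 + 24616 \left(-4160\right) = 8 - 102402560 = -102402552$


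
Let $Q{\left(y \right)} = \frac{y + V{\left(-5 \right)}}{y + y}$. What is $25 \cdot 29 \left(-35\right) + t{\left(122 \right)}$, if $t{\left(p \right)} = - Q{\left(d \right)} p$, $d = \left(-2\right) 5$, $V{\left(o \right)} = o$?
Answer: $- \frac{50933}{2} \approx -25467.0$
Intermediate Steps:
$d = -10$
$Q{\left(y \right)} = \frac{-5 + y}{2 y}$ ($Q{\left(y \right)} = \frac{y - 5}{y + y} = \frac{-5 + y}{2 y}$)
$t{\left(p \right)} = - \frac{3 p}{4}$ ($t{\left(p \right)} = - \frac{-5 - 10}{2 \left(-10\right)} p = - \frac{1}{2} \left(- \frac{1}{10}\right) \left(-15\right) p = - \frac{3 p}{4}$)
$25 \cdot 29 \left(-35\right) + t{\left(122 \right)} = 25 \cdot 29 \left(-35\right) - \frac{183}{2} = 725 \left(-35\right) - \frac{183}{2} = -25375 - \frac{183}{2} = - \frac{50933}{2}$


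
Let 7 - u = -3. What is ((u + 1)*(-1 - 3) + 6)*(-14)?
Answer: 532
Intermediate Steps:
u = 10 (u = 7 - 1*(-3) = 7 + 3 = 10)
((u + 1)*(-1 - 3) + 6)*(-14) = ((10 + 1)*(-1 - 3) + 6)*(-14) = (11*(-4) + 6)*(-14) = (-44 + 6)*(-14) = -38*(-14) = 532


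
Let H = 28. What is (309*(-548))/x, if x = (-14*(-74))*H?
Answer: -42333/7252 ≈ -5.8374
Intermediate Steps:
x = 29008 (x = -14*(-74)*28 = 1036*28 = 29008)
(309*(-548))/x = (309*(-548))/29008 = -169332*1/29008 = -42333/7252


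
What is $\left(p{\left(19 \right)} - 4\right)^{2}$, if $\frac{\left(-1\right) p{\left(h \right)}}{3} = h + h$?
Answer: $13924$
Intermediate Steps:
$p{\left(h \right)} = - 6 h$ ($p{\left(h \right)} = - 3 \left(h + h\right) = - 3 \cdot 2 h = - 6 h$)
$\left(p{\left(19 \right)} - 4\right)^{2} = \left(\left(-6\right) 19 - 4\right)^{2} = \left(-114 - 4\right)^{2} = \left(-118\right)^{2} = 13924$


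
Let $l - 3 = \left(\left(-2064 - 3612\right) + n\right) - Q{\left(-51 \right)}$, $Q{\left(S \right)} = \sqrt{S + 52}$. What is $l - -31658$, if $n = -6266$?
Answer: $19718$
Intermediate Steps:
$Q{\left(S \right)} = \sqrt{52 + S}$
$l = -11940$ ($l = 3 - \left(11942 + \sqrt{52 - 51}\right) = 3 - \left(11942 + \sqrt{1}\right) = 3 - 11943 = -11940$)
$l - -31658 = -11940 - -31658 = -11940 + 31658 = 19718$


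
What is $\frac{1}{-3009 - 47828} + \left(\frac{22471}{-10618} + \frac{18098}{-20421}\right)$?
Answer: $- \frac{33097384123813}{11022995758986} \approx -3.0026$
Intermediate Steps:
$\frac{1}{-3009 - 47828} + \left(\frac{22471}{-10618} + \frac{18098}{-20421}\right) = \frac{1}{-50837} + \left(22471 \left(- \frac{1}{10618}\right) + 18098 \left(- \frac{1}{20421}\right)\right) = - \frac{1}{50837} - \frac{651044855}{216830178} = - \frac{33097384123813}{11022995758986}$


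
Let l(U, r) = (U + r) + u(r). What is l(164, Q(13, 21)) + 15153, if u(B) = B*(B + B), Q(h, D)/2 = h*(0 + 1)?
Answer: 16695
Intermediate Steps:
Q(h, D) = 2*h (Q(h, D) = 2*(h*(0 + 1)) = 2*(h*1) = 2*h)
u(B) = 2*B² (u(B) = B*(2*B) = 2*B²)
l(U, r) = U + r + 2*r² (l(U, r) = (U + r) + 2*r² = U + r + 2*r²)
l(164, Q(13, 21)) + 15153 = (164 + 2*13 + 2*(2*13)²) + 15153 = (164 + 26 + 2*26²) + 15153 = (164 + 26 + 2*676) + 15153 = (164 + 26 + 1352) + 15153 = 1542 + 15153 = 16695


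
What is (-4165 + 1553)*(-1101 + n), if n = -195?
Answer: 3385152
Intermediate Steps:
(-4165 + 1553)*(-1101 + n) = (-4165 + 1553)*(-1101 - 195) = -2612*(-1296) = 3385152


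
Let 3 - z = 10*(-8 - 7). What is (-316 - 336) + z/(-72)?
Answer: -5233/8 ≈ -654.13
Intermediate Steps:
z = 153 (z = 3 - 10*(-8 - 7) = 3 - 10*(-15) = 3 - 1*(-150) = 3 + 150 = 153)
(-316 - 336) + z/(-72) = (-316 - 336) + 153/(-72) = -652 + 153*(-1/72) = -652 - 17/8 = -5233/8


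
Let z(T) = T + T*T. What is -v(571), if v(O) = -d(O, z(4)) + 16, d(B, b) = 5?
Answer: -11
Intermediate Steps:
z(T) = T + T²
v(O) = 11 (v(O) = -1*5 + 16 = -5 + 16 = 11)
-v(571) = -1*11 = -11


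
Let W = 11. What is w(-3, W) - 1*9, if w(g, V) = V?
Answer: 2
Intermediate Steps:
w(-3, W) - 1*9 = 11 - 1*9 = 11 - 9 = 2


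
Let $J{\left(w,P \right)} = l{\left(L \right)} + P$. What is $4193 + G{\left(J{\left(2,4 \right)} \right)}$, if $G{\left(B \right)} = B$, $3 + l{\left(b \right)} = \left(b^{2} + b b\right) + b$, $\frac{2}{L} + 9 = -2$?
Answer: $\frac{507460}{121} \approx 4193.9$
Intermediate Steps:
$L = - \frac{2}{11}$ ($L = \frac{2}{-9 - 2} = \frac{2}{-11} = 2 \left(- \frac{1}{11}\right) = - \frac{2}{11} \approx -0.18182$)
$l{\left(b \right)} = -3 + b + 2 b^{2}$ ($l{\left(b \right)} = -3 + \left(\left(b^{2} + b b\right) + b\right) = -3 + \left(\left(b^{2} + b^{2}\right) + b\right) = -3 + \left(2 b^{2} + b\right) = -3 + \left(b + 2 b^{2}\right) = -3 + b + 2 b^{2}$)
$J{\left(w,P \right)} = - \frac{377}{121} + P$ ($J{\left(w,P \right)} = \left(-3 - \frac{2}{11} + 2 \left(- \frac{2}{11}\right)^{2}\right) + P = \left(-3 - \frac{2}{11} + 2 \cdot \frac{4}{121}\right) + P = \left(-3 - \frac{2}{11} + \frac{8}{121}\right) + P = - \frac{377}{121} + P$)
$4193 + G{\left(J{\left(2,4 \right)} \right)} = 4193 + \left(- \frac{377}{121} + 4\right) = 4193 + \frac{107}{121} = \frac{507460}{121}$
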